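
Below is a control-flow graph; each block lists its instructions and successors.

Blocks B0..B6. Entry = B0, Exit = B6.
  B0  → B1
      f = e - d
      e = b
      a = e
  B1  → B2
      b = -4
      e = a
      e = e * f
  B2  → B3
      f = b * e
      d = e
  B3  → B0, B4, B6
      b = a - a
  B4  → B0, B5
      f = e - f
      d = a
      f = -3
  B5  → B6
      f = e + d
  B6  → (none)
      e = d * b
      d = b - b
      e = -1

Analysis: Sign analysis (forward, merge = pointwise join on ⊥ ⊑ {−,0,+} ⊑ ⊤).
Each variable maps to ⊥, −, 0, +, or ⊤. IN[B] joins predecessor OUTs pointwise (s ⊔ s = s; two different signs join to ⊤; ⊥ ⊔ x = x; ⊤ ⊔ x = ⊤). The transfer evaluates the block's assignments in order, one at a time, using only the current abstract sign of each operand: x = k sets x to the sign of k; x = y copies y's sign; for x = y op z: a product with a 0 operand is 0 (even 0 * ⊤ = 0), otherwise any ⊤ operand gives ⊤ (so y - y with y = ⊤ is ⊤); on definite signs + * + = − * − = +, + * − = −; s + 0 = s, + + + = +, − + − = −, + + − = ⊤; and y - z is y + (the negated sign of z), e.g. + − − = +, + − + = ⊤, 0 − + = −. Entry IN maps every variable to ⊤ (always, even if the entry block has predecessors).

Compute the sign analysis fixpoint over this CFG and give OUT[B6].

Fixpoint table:
  B0:   IN=(all ⊤)   OUT=(all ⊤)
  B1:   IN=(all ⊤)   OUT={b:-; rest ⊤}
  B2:   IN={b:-; rest ⊤}   OUT={b:-; rest ⊤}
  B3:   IN={b:-; rest ⊤}   OUT=(all ⊤)
  B4:   IN=(all ⊤)   OUT={f:-; rest ⊤}
  B5:   IN={f:-; rest ⊤}   OUT=(all ⊤)
  B6:   IN=(all ⊤)   OUT={e:-; rest ⊤}

Merge at B6: IN[B6] = OUT[B3] ⊔ OUT[B5] = {a: ⊤, b: ⊤, c: ⊤, d: ⊤, e: ⊤, f: ⊤}
Applying B6's transfer function to that IN value gives OUT[B6] (row B6 above).

Answer: {a: ⊤, b: ⊤, c: ⊤, d: ⊤, e: -, f: ⊤}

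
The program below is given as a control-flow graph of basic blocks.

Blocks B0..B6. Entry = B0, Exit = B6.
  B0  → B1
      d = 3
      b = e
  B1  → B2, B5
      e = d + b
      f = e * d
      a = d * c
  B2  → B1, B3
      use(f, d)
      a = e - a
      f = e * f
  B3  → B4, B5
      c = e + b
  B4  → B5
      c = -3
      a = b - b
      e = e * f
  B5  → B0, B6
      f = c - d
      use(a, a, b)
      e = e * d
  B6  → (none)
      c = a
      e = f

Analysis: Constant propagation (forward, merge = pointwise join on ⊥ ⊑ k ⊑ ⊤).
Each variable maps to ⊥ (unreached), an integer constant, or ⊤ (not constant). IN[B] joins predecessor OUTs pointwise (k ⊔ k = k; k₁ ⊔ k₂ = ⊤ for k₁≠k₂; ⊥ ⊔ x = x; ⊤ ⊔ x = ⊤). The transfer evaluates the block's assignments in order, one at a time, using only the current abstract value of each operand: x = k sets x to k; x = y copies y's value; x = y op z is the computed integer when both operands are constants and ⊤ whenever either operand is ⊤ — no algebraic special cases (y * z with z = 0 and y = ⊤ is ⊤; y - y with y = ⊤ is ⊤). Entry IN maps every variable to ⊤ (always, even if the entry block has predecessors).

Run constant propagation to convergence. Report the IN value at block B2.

Answer: {a: ⊤, b: ⊤, c: ⊤, d: 3, e: ⊤, f: ⊤}

Working:
Converged values:
  B0:  IN=(all ⊤)  OUT={d:3; rest ⊤}
  B1:  IN={d:3; rest ⊤}  OUT={d:3; rest ⊤}
  B2:  IN={d:3; rest ⊤}  OUT={d:3; rest ⊤}
  B3:  IN={d:3; rest ⊤}  OUT={d:3; rest ⊤}
  B4:  IN={d:3; rest ⊤}  OUT={c:-3, d:3; rest ⊤}
  B5:  IN={d:3; rest ⊤}  OUT={d:3; rest ⊤}
  B6:  IN={d:3; rest ⊤}  OUT={d:3; rest ⊤}

Merge at B2: IN[B2] = OUT[B1] = {a: ⊤, b: ⊤, c: ⊤, d: 3, e: ⊤, f: ⊤}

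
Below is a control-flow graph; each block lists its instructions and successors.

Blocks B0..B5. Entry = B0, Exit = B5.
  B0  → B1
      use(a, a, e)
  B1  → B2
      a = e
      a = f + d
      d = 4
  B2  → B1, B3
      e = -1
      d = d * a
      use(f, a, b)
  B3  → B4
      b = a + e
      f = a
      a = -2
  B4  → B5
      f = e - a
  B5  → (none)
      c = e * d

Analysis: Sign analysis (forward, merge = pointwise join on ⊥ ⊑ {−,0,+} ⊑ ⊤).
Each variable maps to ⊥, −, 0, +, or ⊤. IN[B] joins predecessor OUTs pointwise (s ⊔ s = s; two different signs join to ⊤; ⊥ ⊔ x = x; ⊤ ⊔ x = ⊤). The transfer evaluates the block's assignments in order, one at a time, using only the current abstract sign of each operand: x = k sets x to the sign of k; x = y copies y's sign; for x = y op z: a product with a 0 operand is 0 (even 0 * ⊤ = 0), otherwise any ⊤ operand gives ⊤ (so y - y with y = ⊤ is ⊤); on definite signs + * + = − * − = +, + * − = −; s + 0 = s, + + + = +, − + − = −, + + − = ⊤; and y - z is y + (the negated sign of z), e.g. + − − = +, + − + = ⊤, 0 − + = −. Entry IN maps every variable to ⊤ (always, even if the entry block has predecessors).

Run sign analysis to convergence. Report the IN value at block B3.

Per-block solution:
  B0:  IN=(all ⊤)  OUT=(all ⊤)
  B1:  IN=(all ⊤)  OUT={d:+; rest ⊤}
  B2:  IN={d:+; rest ⊤}  OUT={e:-; rest ⊤}
  B3:  IN={e:-; rest ⊤}  OUT={a:-, e:-; rest ⊤}
  B4:  IN={a:-, e:-; rest ⊤}  OUT={a:-, e:-; rest ⊤}
  B5:  IN={a:-, e:-; rest ⊤}  OUT={a:-, e:-; rest ⊤}

Merge at B3: IN[B3] = OUT[B2] = {a: ⊤, b: ⊤, c: ⊤, d: ⊤, e: -, f: ⊤}

Answer: {a: ⊤, b: ⊤, c: ⊤, d: ⊤, e: -, f: ⊤}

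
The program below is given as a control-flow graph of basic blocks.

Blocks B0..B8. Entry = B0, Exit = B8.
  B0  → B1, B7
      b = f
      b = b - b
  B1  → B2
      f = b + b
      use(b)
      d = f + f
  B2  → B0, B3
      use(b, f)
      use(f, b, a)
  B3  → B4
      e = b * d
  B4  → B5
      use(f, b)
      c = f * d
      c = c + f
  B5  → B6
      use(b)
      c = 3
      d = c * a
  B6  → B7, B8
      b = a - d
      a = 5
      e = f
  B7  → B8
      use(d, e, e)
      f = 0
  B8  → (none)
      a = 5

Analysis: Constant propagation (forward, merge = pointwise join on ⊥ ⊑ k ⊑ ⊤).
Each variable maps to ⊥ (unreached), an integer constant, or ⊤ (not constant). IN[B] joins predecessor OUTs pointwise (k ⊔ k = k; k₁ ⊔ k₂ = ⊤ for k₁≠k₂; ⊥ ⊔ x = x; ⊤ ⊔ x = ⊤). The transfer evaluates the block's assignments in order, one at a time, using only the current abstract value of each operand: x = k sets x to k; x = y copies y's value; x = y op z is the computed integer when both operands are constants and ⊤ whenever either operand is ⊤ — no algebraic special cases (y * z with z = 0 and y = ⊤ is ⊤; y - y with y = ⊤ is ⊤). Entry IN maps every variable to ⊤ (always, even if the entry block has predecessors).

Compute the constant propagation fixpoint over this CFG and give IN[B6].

Fixpoint table:
  B0: | IN=(all ⊤) | OUT=(all ⊤)
  B1: | IN=(all ⊤) | OUT=(all ⊤)
  B2: | IN=(all ⊤) | OUT=(all ⊤)
  B3: | IN=(all ⊤) | OUT=(all ⊤)
  B4: | IN=(all ⊤) | OUT=(all ⊤)
  B5: | IN=(all ⊤) | OUT={c:3; rest ⊤}
  B6: | IN={c:3; rest ⊤} | OUT={a:5, c:3; rest ⊤}
  B7: | IN=(all ⊤) | OUT={f:0; rest ⊤}
  B8: | IN=(all ⊤) | OUT={a:5; rest ⊤}

Merge at B6: IN[B6] = OUT[B5] = {a: ⊤, b: ⊤, c: 3, d: ⊤, e: ⊤, f: ⊤}

Answer: {a: ⊤, b: ⊤, c: 3, d: ⊤, e: ⊤, f: ⊤}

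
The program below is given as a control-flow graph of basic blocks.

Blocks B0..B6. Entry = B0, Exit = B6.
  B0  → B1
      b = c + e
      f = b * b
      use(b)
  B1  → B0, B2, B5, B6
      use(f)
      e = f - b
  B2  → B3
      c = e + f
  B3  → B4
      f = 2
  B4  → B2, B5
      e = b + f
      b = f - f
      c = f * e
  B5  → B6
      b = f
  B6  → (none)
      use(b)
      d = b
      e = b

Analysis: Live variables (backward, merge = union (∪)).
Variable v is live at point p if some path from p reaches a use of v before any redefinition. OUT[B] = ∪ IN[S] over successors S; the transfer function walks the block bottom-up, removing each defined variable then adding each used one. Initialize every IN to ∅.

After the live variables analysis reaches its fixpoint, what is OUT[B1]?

Answer: {b, c, e, f}

Derivation:
Fixpoint table:
  B0: | IN={c, e} | OUT={b, c, f}
  B1: | IN={b, c, f} | OUT={b, c, e, f}
  B2: | IN={b, e, f} | OUT={b}
  B3: | IN={b} | OUT={b, f}
  B4: | IN={b, f} | OUT={b, e, f}
  B5: | IN={f} | OUT={b}
  B6: | IN={b} | OUT={}

Merge at B1: OUT[B1] = IN[B0] ⊔ IN[B2] ⊔ IN[B5] ⊔ IN[B6] = {b, c, e, f}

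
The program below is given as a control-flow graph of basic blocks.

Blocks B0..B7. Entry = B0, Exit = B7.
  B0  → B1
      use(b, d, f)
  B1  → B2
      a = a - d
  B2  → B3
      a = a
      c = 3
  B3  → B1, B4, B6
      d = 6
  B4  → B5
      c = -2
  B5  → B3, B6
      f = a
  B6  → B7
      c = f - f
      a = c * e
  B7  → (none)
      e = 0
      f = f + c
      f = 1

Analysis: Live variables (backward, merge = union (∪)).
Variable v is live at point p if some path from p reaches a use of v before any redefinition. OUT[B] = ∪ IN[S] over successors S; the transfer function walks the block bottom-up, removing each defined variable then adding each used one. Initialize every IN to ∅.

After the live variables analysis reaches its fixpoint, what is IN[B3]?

Per-block solution:
  B0:   IN={a, b, d, e, f}   OUT={a, d, e, f}
  B1:   IN={a, d, e, f}   OUT={a, e, f}
  B2:   IN={a, e, f}   OUT={a, e, f}
  B3:   IN={a, e, f}   OUT={a, d, e, f}
  B4:   IN={a, e}   OUT={a, e}
  B5:   IN={a, e}   OUT={a, e, f}
  B6:   IN={e, f}   OUT={c, f}
  B7:   IN={c, f}   OUT={}

Merge at B3: OUT[B3] = IN[B1] ⊔ IN[B4] ⊔ IN[B6] = {a, d, e, f}
Applying B3's transfer function to that OUT value gives IN[B3] (row B3 above).

Answer: {a, e, f}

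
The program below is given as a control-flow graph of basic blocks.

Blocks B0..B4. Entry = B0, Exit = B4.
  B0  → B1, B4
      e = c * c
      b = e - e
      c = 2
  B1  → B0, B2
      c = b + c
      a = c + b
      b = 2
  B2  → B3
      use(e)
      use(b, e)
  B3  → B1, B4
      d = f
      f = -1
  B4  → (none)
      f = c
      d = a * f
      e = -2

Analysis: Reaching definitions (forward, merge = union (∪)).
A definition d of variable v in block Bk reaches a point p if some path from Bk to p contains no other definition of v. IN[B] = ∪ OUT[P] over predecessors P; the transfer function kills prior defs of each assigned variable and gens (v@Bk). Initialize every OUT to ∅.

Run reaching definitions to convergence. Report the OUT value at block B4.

Answer: {a@B1, b@B0, b@B1, c@B0, c@B1, d@B4, e@B4, f@B4}

Trace:
Fixpoint table:
  B0: | IN={a@B1, b@B1, c@B1, d@B3, e@B0, f@B3} | OUT={a@B1, b@B0, c@B0, d@B3, e@B0, f@B3}
  B1: | IN={a@B1, b@B0, b@B1, c@B0, c@B1, d@B3, e@B0, f@B3} | OUT={a@B1, b@B1, c@B1, d@B3, e@B0, f@B3}
  B2: | IN={a@B1, b@B1, c@B1, d@B3, e@B0, f@B3} | OUT={a@B1, b@B1, c@B1, d@B3, e@B0, f@B3}
  B3: | IN={a@B1, b@B1, c@B1, d@B3, e@B0, f@B3} | OUT={a@B1, b@B1, c@B1, d@B3, e@B0, f@B3}
  B4: | IN={a@B1, b@B0, b@B1, c@B0, c@B1, d@B3, e@B0, f@B3} | OUT={a@B1, b@B0, b@B1, c@B0, c@B1, d@B4, e@B4, f@B4}

Merge at B4: IN[B4] = OUT[B0] ⊔ OUT[B3] = {a@B1, b@B0, b@B1, c@B0, c@B1, d@B3, e@B0, f@B3}
Applying B4's transfer function to that IN value gives OUT[B4] (row B4 above).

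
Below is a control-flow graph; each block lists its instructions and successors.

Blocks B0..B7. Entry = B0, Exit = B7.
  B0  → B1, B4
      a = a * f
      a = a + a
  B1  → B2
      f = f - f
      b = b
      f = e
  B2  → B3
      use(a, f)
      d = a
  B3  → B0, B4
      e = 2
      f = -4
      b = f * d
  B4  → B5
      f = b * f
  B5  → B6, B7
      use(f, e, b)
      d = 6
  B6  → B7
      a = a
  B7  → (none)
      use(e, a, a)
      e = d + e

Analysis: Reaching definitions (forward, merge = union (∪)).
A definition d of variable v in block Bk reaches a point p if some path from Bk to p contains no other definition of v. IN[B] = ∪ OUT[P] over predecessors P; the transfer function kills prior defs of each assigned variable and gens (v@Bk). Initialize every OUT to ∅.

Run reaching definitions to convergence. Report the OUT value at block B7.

Fixpoint table:
  B0:  IN={a@B0, b@B3, d@B2, e@B3, f@B3}  OUT={a@B0, b@B3, d@B2, e@B3, f@B3}
  B1:  IN={a@B0, b@B3, d@B2, e@B3, f@B3}  OUT={a@B0, b@B1, d@B2, e@B3, f@B1}
  B2:  IN={a@B0, b@B1, d@B2, e@B3, f@B1}  OUT={a@B0, b@B1, d@B2, e@B3, f@B1}
  B3:  IN={a@B0, b@B1, d@B2, e@B3, f@B1}  OUT={a@B0, b@B3, d@B2, e@B3, f@B3}
  B4:  IN={a@B0, b@B3, d@B2, e@B3, f@B3}  OUT={a@B0, b@B3, d@B2, e@B3, f@B4}
  B5:  IN={a@B0, b@B3, d@B2, e@B3, f@B4}  OUT={a@B0, b@B3, d@B5, e@B3, f@B4}
  B6:  IN={a@B0, b@B3, d@B5, e@B3, f@B4}  OUT={a@B6, b@B3, d@B5, e@B3, f@B4}
  B7:  IN={a@B0, a@B6, b@B3, d@B5, e@B3, f@B4}  OUT={a@B0, a@B6, b@B3, d@B5, e@B7, f@B4}

Merge at B7: IN[B7] = OUT[B5] ⊔ OUT[B6] = {a@B0, a@B6, b@B3, d@B5, e@B3, f@B4}
Applying B7's transfer function to that IN value gives OUT[B7] (row B7 above).

Answer: {a@B0, a@B6, b@B3, d@B5, e@B7, f@B4}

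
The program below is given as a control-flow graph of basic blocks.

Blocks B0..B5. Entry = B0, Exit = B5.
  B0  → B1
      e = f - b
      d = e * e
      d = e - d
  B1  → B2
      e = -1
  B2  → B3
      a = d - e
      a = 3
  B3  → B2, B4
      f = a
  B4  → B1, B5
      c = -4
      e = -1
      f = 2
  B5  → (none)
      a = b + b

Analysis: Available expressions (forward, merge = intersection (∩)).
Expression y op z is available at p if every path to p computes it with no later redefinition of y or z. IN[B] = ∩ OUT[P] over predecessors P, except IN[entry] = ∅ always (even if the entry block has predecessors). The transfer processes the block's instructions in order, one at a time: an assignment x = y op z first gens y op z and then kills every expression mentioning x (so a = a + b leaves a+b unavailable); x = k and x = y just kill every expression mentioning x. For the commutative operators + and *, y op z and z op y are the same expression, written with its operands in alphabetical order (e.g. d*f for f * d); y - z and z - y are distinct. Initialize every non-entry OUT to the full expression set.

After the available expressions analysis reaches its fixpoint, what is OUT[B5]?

Per-block solution:
  B0: | IN={} | OUT={e*e, f-b}
  B1: | IN={} | OUT={}
  B2: | IN={} | OUT={d-e}
  B3: | IN={d-e} | OUT={d-e}
  B4: | IN={d-e} | OUT={}
  B5: | IN={} | OUT={b+b}

Merge at B5: IN[B5] = OUT[B4] = {}
Applying B5's transfer function to that IN value gives OUT[B5] (row B5 above).

Answer: {b+b}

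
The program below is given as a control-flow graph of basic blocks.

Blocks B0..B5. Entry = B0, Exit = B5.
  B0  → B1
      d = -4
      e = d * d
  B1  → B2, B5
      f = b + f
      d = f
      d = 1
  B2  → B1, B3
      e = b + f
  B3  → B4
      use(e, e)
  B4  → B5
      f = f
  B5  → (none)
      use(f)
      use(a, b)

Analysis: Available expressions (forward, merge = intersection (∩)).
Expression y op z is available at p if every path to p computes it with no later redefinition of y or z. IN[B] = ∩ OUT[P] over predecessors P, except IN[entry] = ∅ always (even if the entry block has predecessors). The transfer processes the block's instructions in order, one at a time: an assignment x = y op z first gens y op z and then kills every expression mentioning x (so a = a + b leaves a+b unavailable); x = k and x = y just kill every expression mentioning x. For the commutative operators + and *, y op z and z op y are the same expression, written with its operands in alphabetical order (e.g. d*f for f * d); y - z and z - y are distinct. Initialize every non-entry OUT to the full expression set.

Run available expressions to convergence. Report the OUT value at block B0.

Converged values:
  B0: | IN={} | OUT={d*d}
  B1: | IN={} | OUT={}
  B2: | IN={} | OUT={b+f}
  B3: | IN={b+f} | OUT={b+f}
  B4: | IN={b+f} | OUT={}
  B5: | IN={} | OUT={}

B0 is the boundary node: IN[B0] = {}
Applying B0's transfer function to that IN value gives OUT[B0] (row B0 above).

Answer: {d*d}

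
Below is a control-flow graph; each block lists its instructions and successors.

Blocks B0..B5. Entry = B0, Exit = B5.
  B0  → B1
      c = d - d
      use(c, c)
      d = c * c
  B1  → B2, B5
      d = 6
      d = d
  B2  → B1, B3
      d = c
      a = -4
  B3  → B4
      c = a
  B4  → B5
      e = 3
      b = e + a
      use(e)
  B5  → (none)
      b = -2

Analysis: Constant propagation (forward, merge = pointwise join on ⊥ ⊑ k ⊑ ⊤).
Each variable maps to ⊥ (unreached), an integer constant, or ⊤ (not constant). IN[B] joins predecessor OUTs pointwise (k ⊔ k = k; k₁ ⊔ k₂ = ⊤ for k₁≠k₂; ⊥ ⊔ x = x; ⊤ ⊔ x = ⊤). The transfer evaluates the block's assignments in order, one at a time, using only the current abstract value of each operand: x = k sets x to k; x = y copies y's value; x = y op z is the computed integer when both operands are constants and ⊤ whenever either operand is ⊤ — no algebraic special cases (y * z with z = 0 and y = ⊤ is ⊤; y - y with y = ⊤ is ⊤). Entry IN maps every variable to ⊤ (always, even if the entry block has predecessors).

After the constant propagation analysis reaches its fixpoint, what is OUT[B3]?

Fixpoint table:
  B0:   IN=(all ⊤)   OUT=(all ⊤)
  B1:   IN=(all ⊤)   OUT={d:6; rest ⊤}
  B2:   IN={d:6; rest ⊤}   OUT={a:-4; rest ⊤}
  B3:   IN={a:-4; rest ⊤}   OUT={a:-4, c:-4; rest ⊤}
  B4:   IN={a:-4, c:-4; rest ⊤}   OUT={a:-4, b:-1, c:-4, e:3; rest ⊤}
  B5:   IN=(all ⊤)   OUT={b:-2; rest ⊤}

Merge at B3: IN[B3] = OUT[B2] = {a: -4, b: ⊤, c: ⊤, d: ⊤, e: ⊤, f: ⊤}
Applying B3's transfer function to that IN value gives OUT[B3] (row B3 above).

Answer: {a: -4, b: ⊤, c: -4, d: ⊤, e: ⊤, f: ⊤}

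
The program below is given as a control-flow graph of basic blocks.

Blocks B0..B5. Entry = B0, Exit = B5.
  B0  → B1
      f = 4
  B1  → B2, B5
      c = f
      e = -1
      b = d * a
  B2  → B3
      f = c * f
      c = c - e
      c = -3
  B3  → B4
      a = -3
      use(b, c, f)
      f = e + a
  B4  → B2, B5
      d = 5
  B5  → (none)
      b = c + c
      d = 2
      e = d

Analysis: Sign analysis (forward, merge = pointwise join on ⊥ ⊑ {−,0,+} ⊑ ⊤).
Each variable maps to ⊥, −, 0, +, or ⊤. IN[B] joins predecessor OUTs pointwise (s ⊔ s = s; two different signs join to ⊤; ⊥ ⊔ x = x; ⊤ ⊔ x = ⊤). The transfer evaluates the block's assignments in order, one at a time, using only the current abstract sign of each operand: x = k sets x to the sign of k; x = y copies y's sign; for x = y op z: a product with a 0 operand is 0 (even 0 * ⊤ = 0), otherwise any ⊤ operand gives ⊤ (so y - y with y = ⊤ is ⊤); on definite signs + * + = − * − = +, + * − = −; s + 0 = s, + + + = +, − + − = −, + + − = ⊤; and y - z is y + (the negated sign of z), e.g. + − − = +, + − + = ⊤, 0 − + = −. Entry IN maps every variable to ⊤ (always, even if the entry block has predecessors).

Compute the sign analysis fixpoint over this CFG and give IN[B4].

Converged values:
  B0: | IN=(all ⊤) | OUT={f:+; rest ⊤}
  B1: | IN={f:+; rest ⊤} | OUT={c:+, e:-, f:+; rest ⊤}
  B2: | IN={e:-; rest ⊤} | OUT={c:-, e:-; rest ⊤}
  B3: | IN={c:-, e:-; rest ⊤} | OUT={a:-, c:-, e:-, f:-; rest ⊤}
  B4: | IN={a:-, c:-, e:-, f:-; rest ⊤} | OUT={a:-, c:-, d:+, e:-, f:-; rest ⊤}
  B5: | IN={e:-; rest ⊤} | OUT={d:+, e:+; rest ⊤}

Merge at B4: IN[B4] = OUT[B3] = {a: -, b: ⊤, c: -, d: ⊤, e: -, f: -}

Answer: {a: -, b: ⊤, c: -, d: ⊤, e: -, f: -}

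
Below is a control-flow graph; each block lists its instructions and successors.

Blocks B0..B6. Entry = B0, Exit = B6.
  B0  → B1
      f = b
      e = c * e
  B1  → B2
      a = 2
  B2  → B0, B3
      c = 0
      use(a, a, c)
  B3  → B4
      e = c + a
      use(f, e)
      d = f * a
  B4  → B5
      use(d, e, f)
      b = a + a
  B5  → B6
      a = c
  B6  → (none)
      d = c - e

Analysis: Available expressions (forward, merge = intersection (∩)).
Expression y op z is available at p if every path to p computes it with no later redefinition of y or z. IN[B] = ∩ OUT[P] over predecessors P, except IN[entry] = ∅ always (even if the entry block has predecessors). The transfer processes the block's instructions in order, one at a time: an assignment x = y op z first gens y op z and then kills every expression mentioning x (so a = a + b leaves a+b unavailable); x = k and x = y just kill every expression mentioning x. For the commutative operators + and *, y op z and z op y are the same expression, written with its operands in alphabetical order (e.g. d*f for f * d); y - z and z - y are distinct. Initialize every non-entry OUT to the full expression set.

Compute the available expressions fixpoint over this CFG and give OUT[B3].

Answer: {a*f, a+c}

Derivation:
Fixpoint table:
  B0: | IN={} | OUT={}
  B1: | IN={} | OUT={}
  B2: | IN={} | OUT={}
  B3: | IN={} | OUT={a*f, a+c}
  B4: | IN={a*f, a+c} | OUT={a*f, a+a, a+c}
  B5: | IN={a*f, a+a, a+c} | OUT={}
  B6: | IN={} | OUT={c-e}

Merge at B3: IN[B3] = OUT[B2] = {}
Applying B3's transfer function to that IN value gives OUT[B3] (row B3 above).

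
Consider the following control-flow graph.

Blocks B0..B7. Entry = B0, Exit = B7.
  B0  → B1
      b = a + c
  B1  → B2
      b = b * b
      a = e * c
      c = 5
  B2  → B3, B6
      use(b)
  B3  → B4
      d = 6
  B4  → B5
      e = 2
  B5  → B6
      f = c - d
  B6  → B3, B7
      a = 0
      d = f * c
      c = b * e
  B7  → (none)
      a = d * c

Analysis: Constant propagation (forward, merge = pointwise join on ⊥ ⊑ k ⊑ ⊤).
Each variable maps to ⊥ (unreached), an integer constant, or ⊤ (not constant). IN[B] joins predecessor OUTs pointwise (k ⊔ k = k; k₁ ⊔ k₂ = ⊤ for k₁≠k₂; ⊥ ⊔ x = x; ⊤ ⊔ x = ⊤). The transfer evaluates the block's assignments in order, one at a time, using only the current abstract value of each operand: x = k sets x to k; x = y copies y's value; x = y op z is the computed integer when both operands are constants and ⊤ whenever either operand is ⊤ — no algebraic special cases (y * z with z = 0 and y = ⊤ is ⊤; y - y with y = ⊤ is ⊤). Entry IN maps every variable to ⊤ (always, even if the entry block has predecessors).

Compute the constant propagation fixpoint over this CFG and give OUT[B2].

Converged values:
  B0: | IN=(all ⊤) | OUT=(all ⊤)
  B1: | IN=(all ⊤) | OUT={c:5; rest ⊤}
  B2: | IN={c:5; rest ⊤} | OUT={c:5; rest ⊤}
  B3: | IN=(all ⊤) | OUT={d:6; rest ⊤}
  B4: | IN={d:6; rest ⊤} | OUT={d:6, e:2; rest ⊤}
  B5: | IN={d:6, e:2; rest ⊤} | OUT={d:6, e:2; rest ⊤}
  B6: | IN=(all ⊤) | OUT={a:0; rest ⊤}
  B7: | IN={a:0; rest ⊤} | OUT=(all ⊤)

Merge at B2: IN[B2] = OUT[B1] = {a: ⊤, b: ⊤, c: 5, d: ⊤, e: ⊤, f: ⊤}
Applying B2's transfer function to that IN value gives OUT[B2] (row B2 above).

Answer: {a: ⊤, b: ⊤, c: 5, d: ⊤, e: ⊤, f: ⊤}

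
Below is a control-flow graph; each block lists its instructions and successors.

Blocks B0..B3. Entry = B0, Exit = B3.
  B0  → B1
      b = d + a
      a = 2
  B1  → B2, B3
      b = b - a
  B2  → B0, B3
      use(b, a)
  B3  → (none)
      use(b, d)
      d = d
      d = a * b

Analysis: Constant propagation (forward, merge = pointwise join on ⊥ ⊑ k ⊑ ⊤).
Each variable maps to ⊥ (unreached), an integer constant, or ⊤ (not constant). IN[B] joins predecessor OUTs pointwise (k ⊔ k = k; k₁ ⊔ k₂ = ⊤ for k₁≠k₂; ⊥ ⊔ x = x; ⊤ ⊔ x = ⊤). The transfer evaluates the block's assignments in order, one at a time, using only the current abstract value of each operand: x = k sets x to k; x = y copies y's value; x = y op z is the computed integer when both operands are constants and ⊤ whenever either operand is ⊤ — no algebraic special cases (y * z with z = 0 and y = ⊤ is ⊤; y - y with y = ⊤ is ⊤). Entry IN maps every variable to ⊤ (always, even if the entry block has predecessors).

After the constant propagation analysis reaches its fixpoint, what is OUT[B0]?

Answer: {a: 2, b: ⊤, c: ⊤, d: ⊤, e: ⊤, f: ⊤}

Working:
Converged values:
  B0:   IN=(all ⊤)   OUT={a:2; rest ⊤}
  B1:   IN={a:2; rest ⊤}   OUT={a:2; rest ⊤}
  B2:   IN={a:2; rest ⊤}   OUT={a:2; rest ⊤}
  B3:   IN={a:2; rest ⊤}   OUT={a:2; rest ⊤}

Merge at B0 (entry node, so the boundary value (all ⊤) is joined with the incoming edge(s)): IN[B0] = (all ⊤) ⊔ OUT[B2] = {a: ⊤, b: ⊤, c: ⊤, d: ⊤, e: ⊤, f: ⊤}
Applying B0's transfer function to that IN value gives OUT[B0] (row B0 above).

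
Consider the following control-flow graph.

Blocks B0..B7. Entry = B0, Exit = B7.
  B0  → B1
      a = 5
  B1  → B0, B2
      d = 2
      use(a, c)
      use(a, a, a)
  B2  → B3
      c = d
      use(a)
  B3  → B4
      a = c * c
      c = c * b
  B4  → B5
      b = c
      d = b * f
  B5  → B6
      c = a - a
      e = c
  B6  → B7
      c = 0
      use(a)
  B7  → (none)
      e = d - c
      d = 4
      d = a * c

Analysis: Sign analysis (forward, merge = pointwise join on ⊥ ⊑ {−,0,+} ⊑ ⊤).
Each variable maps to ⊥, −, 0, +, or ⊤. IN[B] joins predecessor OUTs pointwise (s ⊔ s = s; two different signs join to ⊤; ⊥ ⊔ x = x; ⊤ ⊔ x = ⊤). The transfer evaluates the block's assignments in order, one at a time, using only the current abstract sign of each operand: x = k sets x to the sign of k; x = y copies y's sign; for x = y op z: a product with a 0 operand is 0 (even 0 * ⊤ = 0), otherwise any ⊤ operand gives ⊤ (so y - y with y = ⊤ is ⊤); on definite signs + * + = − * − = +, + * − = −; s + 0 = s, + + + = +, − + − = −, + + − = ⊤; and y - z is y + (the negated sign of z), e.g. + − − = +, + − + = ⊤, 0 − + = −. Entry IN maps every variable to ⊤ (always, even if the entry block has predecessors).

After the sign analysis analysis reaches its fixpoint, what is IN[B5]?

Answer: {a: +, b: ⊤, c: ⊤, d: ⊤, e: ⊤, f: ⊤}

Derivation:
Converged values:
  B0:  IN=(all ⊤)  OUT={a:+; rest ⊤}
  B1:  IN={a:+; rest ⊤}  OUT={a:+, d:+; rest ⊤}
  B2:  IN={a:+, d:+; rest ⊤}  OUT={a:+, c:+, d:+; rest ⊤}
  B3:  IN={a:+, c:+, d:+; rest ⊤}  OUT={a:+, d:+; rest ⊤}
  B4:  IN={a:+, d:+; rest ⊤}  OUT={a:+; rest ⊤}
  B5:  IN={a:+; rest ⊤}  OUT={a:+; rest ⊤}
  B6:  IN={a:+; rest ⊤}  OUT={a:+, c:0; rest ⊤}
  B7:  IN={a:+, c:0; rest ⊤}  OUT={a:+, c:0, d:0; rest ⊤}

Merge at B5: IN[B5] = OUT[B4] = {a: +, b: ⊤, c: ⊤, d: ⊤, e: ⊤, f: ⊤}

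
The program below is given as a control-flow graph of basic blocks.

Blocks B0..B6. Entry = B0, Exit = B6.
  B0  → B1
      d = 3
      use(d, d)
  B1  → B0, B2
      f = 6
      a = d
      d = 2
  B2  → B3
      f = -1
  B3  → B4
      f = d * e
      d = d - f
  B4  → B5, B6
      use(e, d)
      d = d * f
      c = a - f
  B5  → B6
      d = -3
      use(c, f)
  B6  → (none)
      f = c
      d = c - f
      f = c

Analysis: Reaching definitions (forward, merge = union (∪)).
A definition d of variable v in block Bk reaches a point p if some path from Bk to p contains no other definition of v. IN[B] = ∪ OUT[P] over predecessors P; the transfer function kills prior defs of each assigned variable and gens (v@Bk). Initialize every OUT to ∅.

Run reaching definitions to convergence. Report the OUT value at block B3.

Answer: {a@B1, d@B3, f@B3}

Trace:
Fixpoint table:
  B0:  IN={a@B1, d@B1, f@B1}  OUT={a@B1, d@B0, f@B1}
  B1:  IN={a@B1, d@B0, f@B1}  OUT={a@B1, d@B1, f@B1}
  B2:  IN={a@B1, d@B1, f@B1}  OUT={a@B1, d@B1, f@B2}
  B3:  IN={a@B1, d@B1, f@B2}  OUT={a@B1, d@B3, f@B3}
  B4:  IN={a@B1, d@B3, f@B3}  OUT={a@B1, c@B4, d@B4, f@B3}
  B5:  IN={a@B1, c@B4, d@B4, f@B3}  OUT={a@B1, c@B4, d@B5, f@B3}
  B6:  IN={a@B1, c@B4, d@B4, d@B5, f@B3}  OUT={a@B1, c@B4, d@B6, f@B6}

Merge at B3: IN[B3] = OUT[B2] = {a@B1, d@B1, f@B2}
Applying B3's transfer function to that IN value gives OUT[B3] (row B3 above).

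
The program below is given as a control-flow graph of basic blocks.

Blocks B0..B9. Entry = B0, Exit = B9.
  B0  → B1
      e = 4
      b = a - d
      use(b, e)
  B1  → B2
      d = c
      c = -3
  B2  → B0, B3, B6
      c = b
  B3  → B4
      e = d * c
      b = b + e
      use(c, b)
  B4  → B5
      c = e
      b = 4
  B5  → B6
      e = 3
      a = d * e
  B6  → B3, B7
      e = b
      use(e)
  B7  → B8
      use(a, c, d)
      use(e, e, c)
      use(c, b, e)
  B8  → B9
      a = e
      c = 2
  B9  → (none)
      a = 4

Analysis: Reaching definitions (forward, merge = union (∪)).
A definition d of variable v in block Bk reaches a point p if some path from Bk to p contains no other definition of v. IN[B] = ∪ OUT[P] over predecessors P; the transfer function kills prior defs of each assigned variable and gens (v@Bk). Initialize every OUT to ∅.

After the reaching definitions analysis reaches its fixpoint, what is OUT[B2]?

Per-block solution:
  B0: | IN={b@B0, c@B2, d@B1, e@B0} | OUT={b@B0, c@B2, d@B1, e@B0}
  B1: | IN={b@B0, c@B2, d@B1, e@B0} | OUT={b@B0, c@B1, d@B1, e@B0}
  B2: | IN={b@B0, c@B1, d@B1, e@B0} | OUT={b@B0, c@B2, d@B1, e@B0}
  B3: | IN={a@B5, b@B0, b@B4, c@B2, c@B4, d@B1, e@B0, e@B6} | OUT={a@B5, b@B3, c@B2, c@B4, d@B1, e@B3}
  B4: | IN={a@B5, b@B3, c@B2, c@B4, d@B1, e@B3} | OUT={a@B5, b@B4, c@B4, d@B1, e@B3}
  B5: | IN={a@B5, b@B4, c@B4, d@B1, e@B3} | OUT={a@B5, b@B4, c@B4, d@B1, e@B5}
  B6: | IN={a@B5, b@B0, b@B4, c@B2, c@B4, d@B1, e@B0, e@B5} | OUT={a@B5, b@B0, b@B4, c@B2, c@B4, d@B1, e@B6}
  B7: | IN={a@B5, b@B0, b@B4, c@B2, c@B4, d@B1, e@B6} | OUT={a@B5, b@B0, b@B4, c@B2, c@B4, d@B1, e@B6}
  B8: | IN={a@B5, b@B0, b@B4, c@B2, c@B4, d@B1, e@B6} | OUT={a@B8, b@B0, b@B4, c@B8, d@B1, e@B6}
  B9: | IN={a@B8, b@B0, b@B4, c@B8, d@B1, e@B6} | OUT={a@B9, b@B0, b@B4, c@B8, d@B1, e@B6}

Merge at B2: IN[B2] = OUT[B1] = {b@B0, c@B1, d@B1, e@B0}
Applying B2's transfer function to that IN value gives OUT[B2] (row B2 above).

Answer: {b@B0, c@B2, d@B1, e@B0}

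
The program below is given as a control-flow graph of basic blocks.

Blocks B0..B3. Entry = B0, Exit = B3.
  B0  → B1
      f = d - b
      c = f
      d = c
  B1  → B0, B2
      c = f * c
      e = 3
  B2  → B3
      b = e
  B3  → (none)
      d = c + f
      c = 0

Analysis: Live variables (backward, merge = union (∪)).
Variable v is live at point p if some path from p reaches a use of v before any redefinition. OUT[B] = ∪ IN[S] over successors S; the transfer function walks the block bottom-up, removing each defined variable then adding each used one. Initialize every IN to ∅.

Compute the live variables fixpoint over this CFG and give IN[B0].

Answer: {b, d}

Working:
Per-block solution:
  B0:  IN={b, d}  OUT={b, c, d, f}
  B1:  IN={b, c, d, f}  OUT={b, c, d, e, f}
  B2:  IN={c, e, f}  OUT={c, f}
  B3:  IN={c, f}  OUT={}

Merge at B0: OUT[B0] = IN[B1] = {b, c, d, f}
Applying B0's transfer function to that OUT value gives IN[B0] (row B0 above).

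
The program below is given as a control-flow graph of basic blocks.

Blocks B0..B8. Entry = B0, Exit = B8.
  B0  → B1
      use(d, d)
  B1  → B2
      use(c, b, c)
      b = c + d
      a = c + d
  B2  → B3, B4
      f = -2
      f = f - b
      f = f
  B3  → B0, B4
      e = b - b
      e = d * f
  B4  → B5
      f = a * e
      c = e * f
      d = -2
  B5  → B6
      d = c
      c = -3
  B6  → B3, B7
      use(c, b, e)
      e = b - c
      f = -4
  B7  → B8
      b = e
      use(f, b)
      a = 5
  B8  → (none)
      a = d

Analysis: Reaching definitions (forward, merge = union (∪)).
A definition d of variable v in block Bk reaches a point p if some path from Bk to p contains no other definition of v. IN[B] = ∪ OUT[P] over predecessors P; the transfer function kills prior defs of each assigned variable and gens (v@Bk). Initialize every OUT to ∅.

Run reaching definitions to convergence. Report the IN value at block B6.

Per-block solution:
  B0: | IN={a@B1, b@B1, c@B5, d@B5, e@B3, f@B2, f@B6} | OUT={a@B1, b@B1, c@B5, d@B5, e@B3, f@B2, f@B6}
  B1: | IN={a@B1, b@B1, c@B5, d@B5, e@B3, f@B2, f@B6} | OUT={a@B1, b@B1, c@B5, d@B5, e@B3, f@B2, f@B6}
  B2: | IN={a@B1, b@B1, c@B5, d@B5, e@B3, f@B2, f@B6} | OUT={a@B1, b@B1, c@B5, d@B5, e@B3, f@B2}
  B3: | IN={a@B1, b@B1, c@B5, d@B5, e@B3, e@B6, f@B2, f@B6} | OUT={a@B1, b@B1, c@B5, d@B5, e@B3, f@B2, f@B6}
  B4: | IN={a@B1, b@B1, c@B5, d@B5, e@B3, f@B2, f@B6} | OUT={a@B1, b@B1, c@B4, d@B4, e@B3, f@B4}
  B5: | IN={a@B1, b@B1, c@B4, d@B4, e@B3, f@B4} | OUT={a@B1, b@B1, c@B5, d@B5, e@B3, f@B4}
  B6: | IN={a@B1, b@B1, c@B5, d@B5, e@B3, f@B4} | OUT={a@B1, b@B1, c@B5, d@B5, e@B6, f@B6}
  B7: | IN={a@B1, b@B1, c@B5, d@B5, e@B6, f@B6} | OUT={a@B7, b@B7, c@B5, d@B5, e@B6, f@B6}
  B8: | IN={a@B7, b@B7, c@B5, d@B5, e@B6, f@B6} | OUT={a@B8, b@B7, c@B5, d@B5, e@B6, f@B6}

Merge at B6: IN[B6] = OUT[B5] = {a@B1, b@B1, c@B5, d@B5, e@B3, f@B4}

Answer: {a@B1, b@B1, c@B5, d@B5, e@B3, f@B4}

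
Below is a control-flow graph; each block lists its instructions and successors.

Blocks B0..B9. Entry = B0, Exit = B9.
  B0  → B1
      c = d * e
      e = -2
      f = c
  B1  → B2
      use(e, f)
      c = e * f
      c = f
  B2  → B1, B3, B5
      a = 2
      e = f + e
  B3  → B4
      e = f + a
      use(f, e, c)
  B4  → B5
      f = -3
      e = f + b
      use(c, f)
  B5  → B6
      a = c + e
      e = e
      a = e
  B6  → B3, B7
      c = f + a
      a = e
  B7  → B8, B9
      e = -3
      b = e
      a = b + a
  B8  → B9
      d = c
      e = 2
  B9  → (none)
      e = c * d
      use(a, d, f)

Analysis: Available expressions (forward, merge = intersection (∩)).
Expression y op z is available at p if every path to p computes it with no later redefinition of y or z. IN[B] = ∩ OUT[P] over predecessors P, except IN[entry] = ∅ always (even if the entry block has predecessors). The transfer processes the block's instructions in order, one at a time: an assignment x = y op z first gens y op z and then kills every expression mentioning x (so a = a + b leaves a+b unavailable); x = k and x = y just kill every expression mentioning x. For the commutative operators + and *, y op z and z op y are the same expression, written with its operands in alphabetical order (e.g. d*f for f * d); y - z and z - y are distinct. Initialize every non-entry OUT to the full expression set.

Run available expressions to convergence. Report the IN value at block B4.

Answer: {a+f}

Derivation:
Per-block solution:
  B0: | IN={} | OUT={}
  B1: | IN={} | OUT={e*f}
  B2: | IN={e*f} | OUT={}
  B3: | IN={} | OUT={a+f}
  B4: | IN={a+f} | OUT={b+f}
  B5: | IN={} | OUT={}
  B6: | IN={} | OUT={}
  B7: | IN={} | OUT={}
  B8: | IN={} | OUT={}
  B9: | IN={} | OUT={c*d}

Merge at B4: IN[B4] = OUT[B3] = {a+f}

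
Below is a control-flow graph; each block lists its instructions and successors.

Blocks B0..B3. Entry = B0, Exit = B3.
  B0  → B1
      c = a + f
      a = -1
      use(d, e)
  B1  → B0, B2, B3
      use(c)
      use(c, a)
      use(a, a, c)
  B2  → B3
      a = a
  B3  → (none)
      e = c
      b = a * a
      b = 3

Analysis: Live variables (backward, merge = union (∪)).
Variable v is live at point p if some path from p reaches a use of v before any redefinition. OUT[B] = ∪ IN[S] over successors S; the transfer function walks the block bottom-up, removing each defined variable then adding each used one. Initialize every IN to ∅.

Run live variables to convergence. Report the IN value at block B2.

Answer: {a, c}

Working:
Converged values:
  B0: | IN={a, d, e, f} | OUT={a, c, d, e, f}
  B1: | IN={a, c, d, e, f} | OUT={a, c, d, e, f}
  B2: | IN={a, c} | OUT={a, c}
  B3: | IN={a, c} | OUT={}

Merge at B2: OUT[B2] = IN[B3] = {a, c}
Applying B2's transfer function to that OUT value gives IN[B2] (row B2 above).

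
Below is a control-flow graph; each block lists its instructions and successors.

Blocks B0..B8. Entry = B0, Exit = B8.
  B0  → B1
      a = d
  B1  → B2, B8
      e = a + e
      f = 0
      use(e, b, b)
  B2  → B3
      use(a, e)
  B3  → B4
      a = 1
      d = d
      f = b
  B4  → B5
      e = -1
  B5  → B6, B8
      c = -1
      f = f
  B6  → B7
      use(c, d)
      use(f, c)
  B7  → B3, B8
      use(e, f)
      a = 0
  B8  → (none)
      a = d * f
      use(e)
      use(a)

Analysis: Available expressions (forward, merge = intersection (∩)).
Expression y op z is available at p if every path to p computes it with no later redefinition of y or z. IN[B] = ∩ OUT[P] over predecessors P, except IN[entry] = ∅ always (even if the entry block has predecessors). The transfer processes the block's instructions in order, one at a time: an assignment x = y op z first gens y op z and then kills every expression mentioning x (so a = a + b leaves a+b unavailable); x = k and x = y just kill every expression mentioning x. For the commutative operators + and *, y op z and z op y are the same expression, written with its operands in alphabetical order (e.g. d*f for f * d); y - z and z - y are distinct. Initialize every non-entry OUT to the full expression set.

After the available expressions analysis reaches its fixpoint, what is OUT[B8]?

Converged values:
  B0: | IN={} | OUT={}
  B1: | IN={} | OUT={}
  B2: | IN={} | OUT={}
  B3: | IN={} | OUT={}
  B4: | IN={} | OUT={}
  B5: | IN={} | OUT={}
  B6: | IN={} | OUT={}
  B7: | IN={} | OUT={}
  B8: | IN={} | OUT={d*f}

Merge at B8: IN[B8] = OUT[B1] ∩ OUT[B5] ∩ OUT[B7] = {}
Applying B8's transfer function to that IN value gives OUT[B8] (row B8 above).

Answer: {d*f}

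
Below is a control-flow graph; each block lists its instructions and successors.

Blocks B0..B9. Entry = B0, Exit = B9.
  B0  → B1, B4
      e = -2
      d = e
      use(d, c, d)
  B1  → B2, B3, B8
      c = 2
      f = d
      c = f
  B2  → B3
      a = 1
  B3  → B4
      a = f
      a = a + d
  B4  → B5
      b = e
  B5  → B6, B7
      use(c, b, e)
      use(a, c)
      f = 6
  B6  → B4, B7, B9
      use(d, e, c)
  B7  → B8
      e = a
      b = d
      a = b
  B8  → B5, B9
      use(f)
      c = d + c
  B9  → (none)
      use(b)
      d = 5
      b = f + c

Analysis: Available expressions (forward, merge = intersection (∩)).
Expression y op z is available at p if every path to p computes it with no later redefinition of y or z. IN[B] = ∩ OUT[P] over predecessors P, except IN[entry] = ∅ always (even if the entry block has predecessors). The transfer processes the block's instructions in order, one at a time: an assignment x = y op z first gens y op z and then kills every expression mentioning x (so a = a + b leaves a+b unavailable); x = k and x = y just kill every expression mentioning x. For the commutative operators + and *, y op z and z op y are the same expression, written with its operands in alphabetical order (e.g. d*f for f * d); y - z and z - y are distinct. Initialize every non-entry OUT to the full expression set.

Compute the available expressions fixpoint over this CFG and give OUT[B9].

Answer: {c+f}

Working:
Fixpoint table:
  B0:   IN={}   OUT={}
  B1:   IN={}   OUT={}
  B2:   IN={}   OUT={}
  B3:   IN={}   OUT={}
  B4:   IN={}   OUT={}
  B5:   IN={}   OUT={}
  B6:   IN={}   OUT={}
  B7:   IN={}   OUT={}
  B8:   IN={}   OUT={}
  B9:   IN={}   OUT={c+f}

Merge at B9: IN[B9] = OUT[B6] ∩ OUT[B8] = {}
Applying B9's transfer function to that IN value gives OUT[B9] (row B9 above).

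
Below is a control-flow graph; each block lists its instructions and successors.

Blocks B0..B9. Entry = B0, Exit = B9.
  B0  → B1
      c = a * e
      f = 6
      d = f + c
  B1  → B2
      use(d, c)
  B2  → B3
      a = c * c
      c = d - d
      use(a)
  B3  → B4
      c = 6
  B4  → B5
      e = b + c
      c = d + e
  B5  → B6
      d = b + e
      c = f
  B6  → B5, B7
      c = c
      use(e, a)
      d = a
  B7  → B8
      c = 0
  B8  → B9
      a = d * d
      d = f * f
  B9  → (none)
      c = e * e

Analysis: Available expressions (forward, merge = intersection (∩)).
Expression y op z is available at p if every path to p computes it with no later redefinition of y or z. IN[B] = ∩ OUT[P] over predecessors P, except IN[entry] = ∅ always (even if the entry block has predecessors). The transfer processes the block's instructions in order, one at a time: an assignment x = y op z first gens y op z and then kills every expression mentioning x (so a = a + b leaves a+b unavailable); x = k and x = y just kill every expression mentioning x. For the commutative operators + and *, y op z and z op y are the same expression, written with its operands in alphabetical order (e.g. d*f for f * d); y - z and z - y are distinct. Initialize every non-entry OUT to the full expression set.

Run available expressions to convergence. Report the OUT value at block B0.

Answer: {a*e, c+f}

Derivation:
Converged values:
  B0: | IN={} | OUT={a*e, c+f}
  B1: | IN={a*e, c+f} | OUT={a*e, c+f}
  B2: | IN={a*e, c+f} | OUT={d-d}
  B3: | IN={d-d} | OUT={d-d}
  B4: | IN={d-d} | OUT={d+e, d-d}
  B5: | IN={} | OUT={b+e}
  B6: | IN={b+e} | OUT={b+e}
  B7: | IN={b+e} | OUT={b+e}
  B8: | IN={b+e} | OUT={b+e, f*f}
  B9: | IN={b+e, f*f} | OUT={b+e, e*e, f*f}

B0 is the boundary node: IN[B0] = {}
Applying B0's transfer function to that IN value gives OUT[B0] (row B0 above).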